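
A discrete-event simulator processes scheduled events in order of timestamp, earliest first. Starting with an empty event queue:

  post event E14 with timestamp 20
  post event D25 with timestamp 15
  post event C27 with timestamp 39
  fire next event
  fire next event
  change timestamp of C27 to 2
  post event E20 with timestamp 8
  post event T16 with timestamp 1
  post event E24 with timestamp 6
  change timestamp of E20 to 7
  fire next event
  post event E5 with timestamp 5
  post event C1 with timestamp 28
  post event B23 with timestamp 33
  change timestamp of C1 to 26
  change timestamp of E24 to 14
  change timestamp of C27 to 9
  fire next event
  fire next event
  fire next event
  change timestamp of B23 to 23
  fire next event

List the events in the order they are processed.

D25 → E14 → T16 → E5 → E20 → C27 → E24

add E14 (timestamp 20) → {E14:20}
add D25 (timestamp 15) → {D25:15, E14:20}
add C27 (timestamp 39) → {D25:15, E14:20, C27:39}
fire next event → D25; now {E14:20, C27:39}
fire next event → E14; now {C27:39}
update C27 to timestamp 2 → {C27:2}
add E20 (timestamp 8) → {C27:2, E20:8}
add T16 (timestamp 1) → {T16:1, C27:2, E20:8}
add E24 (timestamp 6) → {T16:1, C27:2, E24:6, E20:8}
update E20 to timestamp 7 → {T16:1, C27:2, E24:6, E20:7}
fire next event → T16; now {C27:2, E24:6, E20:7}
add E5 (timestamp 5) → {C27:2, E5:5, E24:6, E20:7}
add C1 (timestamp 28) → {C27:2, E5:5, E24:6, E20:7, C1:28}
add B23 (timestamp 33) → {C27:2, E5:5, E24:6, E20:7, C1:28, B23:33}
update C1 to timestamp 26 → {C27:2, E5:5, E24:6, E20:7, C1:26, B23:33}
update E24 to timestamp 14 → {C27:2, E5:5, E20:7, E24:14, C1:26, B23:33}
update C27 to timestamp 9 → {E5:5, E20:7, C27:9, E24:14, C1:26, B23:33}
fire next event → E5; now {E20:7, C27:9, E24:14, C1:26, B23:33}
fire next event → E20; now {C27:9, E24:14, C1:26, B23:33}
fire next event → C27; now {E24:14, C1:26, B23:33}
update B23 to timestamp 23 → {E24:14, B23:23, C1:26}
fire next event → E24; now {B23:23, C1:26}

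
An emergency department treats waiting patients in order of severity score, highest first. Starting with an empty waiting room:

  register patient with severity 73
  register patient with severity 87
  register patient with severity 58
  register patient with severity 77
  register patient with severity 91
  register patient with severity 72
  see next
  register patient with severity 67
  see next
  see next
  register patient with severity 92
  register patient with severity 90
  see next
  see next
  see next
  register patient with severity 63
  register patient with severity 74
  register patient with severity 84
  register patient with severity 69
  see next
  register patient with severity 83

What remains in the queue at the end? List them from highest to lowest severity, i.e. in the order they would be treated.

insert 73 → {73}
insert 87 → {87, 73}
insert 58 → {87, 73, 58}
insert 77 → {87, 77, 73, 58}
insert 91 → {91, 87, 77, 73, 58}
insert 72 → {91, 87, 77, 73, 72, 58}
see next → 91; now {87, 77, 73, 72, 58}
insert 67 → {87, 77, 73, 72, 67, 58}
see next → 87; now {77, 73, 72, 67, 58}
see next → 77; now {73, 72, 67, 58}
insert 92 → {92, 73, 72, 67, 58}
insert 90 → {92, 90, 73, 72, 67, 58}
see next → 92; now {90, 73, 72, 67, 58}
see next → 90; now {73, 72, 67, 58}
see next → 73; now {72, 67, 58}
insert 63 → {72, 67, 63, 58}
insert 74 → {74, 72, 67, 63, 58}
insert 84 → {84, 74, 72, 67, 63, 58}
insert 69 → {84, 74, 72, 69, 67, 63, 58}
see next → 84; now {74, 72, 69, 67, 63, 58}
insert 83 → {83, 74, 72, 69, 67, 63, 58}

[83, 74, 72, 69, 67, 63, 58]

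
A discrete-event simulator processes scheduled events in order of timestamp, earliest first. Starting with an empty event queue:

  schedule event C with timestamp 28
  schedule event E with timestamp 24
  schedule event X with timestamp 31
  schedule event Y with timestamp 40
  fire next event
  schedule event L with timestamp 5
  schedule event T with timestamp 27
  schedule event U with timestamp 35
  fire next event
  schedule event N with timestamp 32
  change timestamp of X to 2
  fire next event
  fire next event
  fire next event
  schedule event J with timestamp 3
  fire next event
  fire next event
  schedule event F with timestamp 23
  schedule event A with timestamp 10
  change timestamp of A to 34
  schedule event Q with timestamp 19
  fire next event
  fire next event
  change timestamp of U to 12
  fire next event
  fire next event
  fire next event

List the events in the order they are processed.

E → L → X → T → C → J → N → Q → F → U → A → Y

add C (timestamp 28) → {C:28}
add E (timestamp 24) → {E:24, C:28}
add X (timestamp 31) → {E:24, C:28, X:31}
add Y (timestamp 40) → {E:24, C:28, X:31, Y:40}
fire next event → E; now {C:28, X:31, Y:40}
add L (timestamp 5) → {L:5, C:28, X:31, Y:40}
add T (timestamp 27) → {L:5, T:27, C:28, X:31, Y:40}
add U (timestamp 35) → {L:5, T:27, C:28, X:31, U:35, Y:40}
fire next event → L; now {T:27, C:28, X:31, U:35, Y:40}
add N (timestamp 32) → {T:27, C:28, X:31, N:32, U:35, Y:40}
update X to timestamp 2 → {X:2, T:27, C:28, N:32, U:35, Y:40}
fire next event → X; now {T:27, C:28, N:32, U:35, Y:40}
fire next event → T; now {C:28, N:32, U:35, Y:40}
fire next event → C; now {N:32, U:35, Y:40}
add J (timestamp 3) → {J:3, N:32, U:35, Y:40}
fire next event → J; now {N:32, U:35, Y:40}
fire next event → N; now {U:35, Y:40}
add F (timestamp 23) → {F:23, U:35, Y:40}
add A (timestamp 10) → {A:10, F:23, U:35, Y:40}
update A to timestamp 34 → {F:23, A:34, U:35, Y:40}
add Q (timestamp 19) → {Q:19, F:23, A:34, U:35, Y:40}
fire next event → Q; now {F:23, A:34, U:35, Y:40}
fire next event → F; now {A:34, U:35, Y:40}
update U to timestamp 12 → {U:12, A:34, Y:40}
fire next event → U; now {A:34, Y:40}
fire next event → A; now {Y:40}
fire next event → Y; now {}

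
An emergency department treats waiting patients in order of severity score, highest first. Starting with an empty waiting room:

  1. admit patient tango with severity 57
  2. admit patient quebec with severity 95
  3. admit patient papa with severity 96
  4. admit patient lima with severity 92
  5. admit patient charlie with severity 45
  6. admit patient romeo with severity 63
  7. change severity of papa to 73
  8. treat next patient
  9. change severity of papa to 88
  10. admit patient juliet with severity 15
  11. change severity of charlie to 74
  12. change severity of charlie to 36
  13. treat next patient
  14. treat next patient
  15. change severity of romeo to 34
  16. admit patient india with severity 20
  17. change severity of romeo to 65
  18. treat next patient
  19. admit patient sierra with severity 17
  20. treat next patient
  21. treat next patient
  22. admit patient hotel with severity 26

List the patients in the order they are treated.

quebec → lima → papa → romeo → tango → charlie

add tango (severity 57) → {tango:57}
add quebec (severity 95) → {quebec:95, tango:57}
add papa (severity 96) → {papa:96, quebec:95, tango:57}
add lima (severity 92) → {papa:96, quebec:95, lima:92, tango:57}
add charlie (severity 45) → {papa:96, quebec:95, lima:92, tango:57, charlie:45}
add romeo (severity 63) → {papa:96, quebec:95, lima:92, romeo:63, tango:57, charlie:45}
update papa to severity 73 → {quebec:95, lima:92, papa:73, romeo:63, tango:57, charlie:45}
treat next patient → quebec; now {lima:92, papa:73, romeo:63, tango:57, charlie:45}
update papa to severity 88 → {lima:92, papa:88, romeo:63, tango:57, charlie:45}
add juliet (severity 15) → {lima:92, papa:88, romeo:63, tango:57, charlie:45, juliet:15}
update charlie to severity 74 → {lima:92, papa:88, charlie:74, romeo:63, tango:57, juliet:15}
update charlie to severity 36 → {lima:92, papa:88, romeo:63, tango:57, charlie:36, juliet:15}
treat next patient → lima; now {papa:88, romeo:63, tango:57, charlie:36, juliet:15}
treat next patient → papa; now {romeo:63, tango:57, charlie:36, juliet:15}
update romeo to severity 34 → {tango:57, charlie:36, romeo:34, juliet:15}
add india (severity 20) → {tango:57, charlie:36, romeo:34, india:20, juliet:15}
update romeo to severity 65 → {romeo:65, tango:57, charlie:36, india:20, juliet:15}
treat next patient → romeo; now {tango:57, charlie:36, india:20, juliet:15}
add sierra (severity 17) → {tango:57, charlie:36, india:20, sierra:17, juliet:15}
treat next patient → tango; now {charlie:36, india:20, sierra:17, juliet:15}
treat next patient → charlie; now {india:20, sierra:17, juliet:15}
add hotel (severity 26) → {hotel:26, india:20, sierra:17, juliet:15}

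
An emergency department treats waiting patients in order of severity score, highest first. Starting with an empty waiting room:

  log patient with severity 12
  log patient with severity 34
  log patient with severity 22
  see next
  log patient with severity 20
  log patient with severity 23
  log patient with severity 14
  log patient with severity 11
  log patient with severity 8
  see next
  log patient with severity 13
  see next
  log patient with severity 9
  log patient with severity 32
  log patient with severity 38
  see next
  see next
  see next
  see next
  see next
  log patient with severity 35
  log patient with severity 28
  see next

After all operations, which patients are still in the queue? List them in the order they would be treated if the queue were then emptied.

28 → 12 → 11 → 9 → 8

insert 12 → {12}
insert 34 → {34, 12}
insert 22 → {34, 22, 12}
see next → 34; now {22, 12}
insert 20 → {22, 20, 12}
insert 23 → {23, 22, 20, 12}
insert 14 → {23, 22, 20, 14, 12}
insert 11 → {23, 22, 20, 14, 12, 11}
insert 8 → {23, 22, 20, 14, 12, 11, 8}
see next → 23; now {22, 20, 14, 12, 11, 8}
insert 13 → {22, 20, 14, 13, 12, 11, 8}
see next → 22; now {20, 14, 13, 12, 11, 8}
insert 9 → {20, 14, 13, 12, 11, 9, 8}
insert 32 → {32, 20, 14, 13, 12, 11, 9, 8}
insert 38 → {38, 32, 20, 14, 13, 12, 11, 9, 8}
see next → 38; now {32, 20, 14, 13, 12, 11, 9, 8}
see next → 32; now {20, 14, 13, 12, 11, 9, 8}
see next → 20; now {14, 13, 12, 11, 9, 8}
see next → 14; now {13, 12, 11, 9, 8}
see next → 13; now {12, 11, 9, 8}
insert 35 → {35, 12, 11, 9, 8}
insert 28 → {35, 28, 12, 11, 9, 8}
see next → 35; now {28, 12, 11, 9, 8}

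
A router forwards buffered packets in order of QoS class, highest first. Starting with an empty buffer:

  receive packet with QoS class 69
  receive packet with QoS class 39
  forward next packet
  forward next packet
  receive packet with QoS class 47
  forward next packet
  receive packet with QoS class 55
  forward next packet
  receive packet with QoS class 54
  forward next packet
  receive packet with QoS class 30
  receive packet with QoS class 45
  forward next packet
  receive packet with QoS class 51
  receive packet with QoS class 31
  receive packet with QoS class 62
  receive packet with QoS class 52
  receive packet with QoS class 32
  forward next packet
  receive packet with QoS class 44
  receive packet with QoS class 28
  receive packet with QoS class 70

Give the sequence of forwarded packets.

[69, 39, 47, 55, 54, 45, 62]

insert 69 → {69}
insert 39 → {69, 39}
forward next packet → 69; now {39}
forward next packet → 39; now {}
insert 47 → {47}
forward next packet → 47; now {}
insert 55 → {55}
forward next packet → 55; now {}
insert 54 → {54}
forward next packet → 54; now {}
insert 30 → {30}
insert 45 → {45, 30}
forward next packet → 45; now {30}
insert 51 → {51, 30}
insert 31 → {51, 31, 30}
insert 62 → {62, 51, 31, 30}
insert 52 → {62, 52, 51, 31, 30}
insert 32 → {62, 52, 51, 32, 31, 30}
forward next packet → 62; now {52, 51, 32, 31, 30}
insert 44 → {52, 51, 44, 32, 31, 30}
insert 28 → {52, 51, 44, 32, 31, 30, 28}
insert 70 → {70, 52, 51, 44, 32, 31, 30, 28}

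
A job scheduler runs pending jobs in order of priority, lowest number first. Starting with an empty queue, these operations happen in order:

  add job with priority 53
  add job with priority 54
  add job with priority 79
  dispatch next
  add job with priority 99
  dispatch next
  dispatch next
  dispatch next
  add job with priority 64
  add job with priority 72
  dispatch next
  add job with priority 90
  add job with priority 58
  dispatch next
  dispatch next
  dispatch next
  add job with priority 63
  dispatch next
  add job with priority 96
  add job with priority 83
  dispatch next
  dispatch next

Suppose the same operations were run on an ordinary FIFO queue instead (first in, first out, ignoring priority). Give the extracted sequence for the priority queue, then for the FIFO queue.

insert 53 → {53}
insert 54 → {53, 54}
insert 79 → {53, 54, 79}
dispatch next → 53; now {54, 79}
insert 99 → {54, 79, 99}
dispatch next → 54; now {79, 99}
dispatch next → 79; now {99}
dispatch next → 99; now {}
insert 64 → {64}
insert 72 → {64, 72}
dispatch next → 64; now {72}
insert 90 → {72, 90}
insert 58 → {58, 72, 90}
dispatch next → 58; now {72, 90}
dispatch next → 72; now {90}
dispatch next → 90; now {}
insert 63 → {63}
dispatch next → 63; now {}
insert 96 → {96}
insert 83 → {83, 96}
dispatch next → 83; now {96}
dispatch next → 96; now {}

priority queue: 53, 54, 79, 99, 64, 58, 72, 90, 63, 83, 96; FIFO queue: [53, 54, 79, 99, 64, 72, 90, 58, 63, 96, 83]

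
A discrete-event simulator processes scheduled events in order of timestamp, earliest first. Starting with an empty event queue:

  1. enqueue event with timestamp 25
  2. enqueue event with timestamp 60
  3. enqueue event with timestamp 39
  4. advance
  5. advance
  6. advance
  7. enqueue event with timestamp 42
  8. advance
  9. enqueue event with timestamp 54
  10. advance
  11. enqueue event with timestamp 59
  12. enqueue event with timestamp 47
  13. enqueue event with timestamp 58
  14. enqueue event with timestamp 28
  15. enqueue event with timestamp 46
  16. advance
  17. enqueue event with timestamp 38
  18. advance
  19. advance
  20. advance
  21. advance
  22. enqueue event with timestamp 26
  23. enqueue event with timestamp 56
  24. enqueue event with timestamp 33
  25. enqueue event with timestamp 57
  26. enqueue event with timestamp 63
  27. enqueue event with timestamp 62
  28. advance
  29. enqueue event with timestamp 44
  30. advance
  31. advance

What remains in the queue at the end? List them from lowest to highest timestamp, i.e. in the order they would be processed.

insert 25 → {25}
insert 60 → {25, 60}
insert 39 → {25, 39, 60}
advance → 25; now {39, 60}
advance → 39; now {60}
advance → 60; now {}
insert 42 → {42}
advance → 42; now {}
insert 54 → {54}
advance → 54; now {}
insert 59 → {59}
insert 47 → {47, 59}
insert 58 → {47, 58, 59}
insert 28 → {28, 47, 58, 59}
insert 46 → {28, 46, 47, 58, 59}
advance → 28; now {46, 47, 58, 59}
insert 38 → {38, 46, 47, 58, 59}
advance → 38; now {46, 47, 58, 59}
advance → 46; now {47, 58, 59}
advance → 47; now {58, 59}
advance → 58; now {59}
insert 26 → {26, 59}
insert 56 → {26, 56, 59}
insert 33 → {26, 33, 56, 59}
insert 57 → {26, 33, 56, 57, 59}
insert 63 → {26, 33, 56, 57, 59, 63}
insert 62 → {26, 33, 56, 57, 59, 62, 63}
advance → 26; now {33, 56, 57, 59, 62, 63}
insert 44 → {33, 44, 56, 57, 59, 62, 63}
advance → 33; now {44, 56, 57, 59, 62, 63}
advance → 44; now {56, 57, 59, 62, 63}

56 → 57 → 59 → 62 → 63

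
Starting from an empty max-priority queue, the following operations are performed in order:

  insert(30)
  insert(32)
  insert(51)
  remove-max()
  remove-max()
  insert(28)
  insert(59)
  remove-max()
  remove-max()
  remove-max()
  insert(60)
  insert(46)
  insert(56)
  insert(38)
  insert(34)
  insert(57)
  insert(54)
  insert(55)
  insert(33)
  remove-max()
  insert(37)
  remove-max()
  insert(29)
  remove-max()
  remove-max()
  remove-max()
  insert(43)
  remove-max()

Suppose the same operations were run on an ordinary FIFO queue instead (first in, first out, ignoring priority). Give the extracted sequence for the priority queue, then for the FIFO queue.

priority queue: 51 → 32 → 59 → 30 → 28 → 60 → 57 → 56 → 55 → 54 → 46; FIFO queue: 30 → 32 → 51 → 28 → 59 → 60 → 46 → 56 → 38 → 34 → 57

insert 30 → {30}
insert 32 → {32, 30}
insert 51 → {51, 32, 30}
remove-max → 51; now {32, 30}
remove-max → 32; now {30}
insert 28 → {30, 28}
insert 59 → {59, 30, 28}
remove-max → 59; now {30, 28}
remove-max → 30; now {28}
remove-max → 28; now {}
insert 60 → {60}
insert 46 → {60, 46}
insert 56 → {60, 56, 46}
insert 38 → {60, 56, 46, 38}
insert 34 → {60, 56, 46, 38, 34}
insert 57 → {60, 57, 56, 46, 38, 34}
insert 54 → {60, 57, 56, 54, 46, 38, 34}
insert 55 → {60, 57, 56, 55, 54, 46, 38, 34}
insert 33 → {60, 57, 56, 55, 54, 46, 38, 34, 33}
remove-max → 60; now {57, 56, 55, 54, 46, 38, 34, 33}
insert 37 → {57, 56, 55, 54, 46, 38, 37, 34, 33}
remove-max → 57; now {56, 55, 54, 46, 38, 37, 34, 33}
insert 29 → {56, 55, 54, 46, 38, 37, 34, 33, 29}
remove-max → 56; now {55, 54, 46, 38, 37, 34, 33, 29}
remove-max → 55; now {54, 46, 38, 37, 34, 33, 29}
remove-max → 54; now {46, 38, 37, 34, 33, 29}
insert 43 → {46, 43, 38, 37, 34, 33, 29}
remove-max → 46; now {43, 38, 37, 34, 33, 29}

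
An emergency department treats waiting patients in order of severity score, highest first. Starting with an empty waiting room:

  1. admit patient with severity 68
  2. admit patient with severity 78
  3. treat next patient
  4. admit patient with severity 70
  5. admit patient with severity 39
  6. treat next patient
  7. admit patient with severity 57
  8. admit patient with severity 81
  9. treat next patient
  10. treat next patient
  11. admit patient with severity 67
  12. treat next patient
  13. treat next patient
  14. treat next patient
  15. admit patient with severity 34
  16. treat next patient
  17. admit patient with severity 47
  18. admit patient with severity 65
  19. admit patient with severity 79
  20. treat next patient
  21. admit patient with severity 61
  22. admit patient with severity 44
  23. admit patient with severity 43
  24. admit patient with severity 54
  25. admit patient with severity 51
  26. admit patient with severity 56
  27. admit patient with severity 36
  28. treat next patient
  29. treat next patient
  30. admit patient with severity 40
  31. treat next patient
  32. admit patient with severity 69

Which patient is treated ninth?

79

insert 68 → {68}
insert 78 → {78, 68}
treat next patient → 78; now {68}
insert 70 → {70, 68}
insert 39 → {70, 68, 39}
treat next patient → 70; now {68, 39}
insert 57 → {68, 57, 39}
insert 81 → {81, 68, 57, 39}
treat next patient → 81; now {68, 57, 39}
treat next patient → 68; now {57, 39}
insert 67 → {67, 57, 39}
treat next patient → 67; now {57, 39}
treat next patient → 57; now {39}
treat next patient → 39; now {}
insert 34 → {34}
treat next patient → 34; now {}
insert 47 → {47}
insert 65 → {65, 47}
insert 79 → {79, 65, 47}
treat next patient → 79; now {65, 47}
insert 61 → {65, 61, 47}
insert 44 → {65, 61, 47, 44}
insert 43 → {65, 61, 47, 44, 43}
insert 54 → {65, 61, 54, 47, 44, 43}
insert 51 → {65, 61, 54, 51, 47, 44, 43}
insert 56 → {65, 61, 56, 54, 51, 47, 44, 43}
insert 36 → {65, 61, 56, 54, 51, 47, 44, 43, 36}
treat next patient → 65; now {61, 56, 54, 51, 47, 44, 43, 36}
treat next patient → 61; now {56, 54, 51, 47, 44, 43, 36}
insert 40 → {56, 54, 51, 47, 44, 43, 40, 36}
treat next patient → 56; now {54, 51, 47, 44, 43, 40, 36}
insert 69 → {69, 54, 51, 47, 44, 43, 40, 36}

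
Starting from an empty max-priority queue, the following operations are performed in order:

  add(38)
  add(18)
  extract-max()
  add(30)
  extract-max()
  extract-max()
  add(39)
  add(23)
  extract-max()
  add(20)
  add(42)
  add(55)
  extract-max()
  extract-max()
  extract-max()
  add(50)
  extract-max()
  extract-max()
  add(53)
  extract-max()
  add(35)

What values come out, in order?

insert 38 → {38}
insert 18 → {38, 18}
extract-max → 38; now {18}
insert 30 → {30, 18}
extract-max → 30; now {18}
extract-max → 18; now {}
insert 39 → {39}
insert 23 → {39, 23}
extract-max → 39; now {23}
insert 20 → {23, 20}
insert 42 → {42, 23, 20}
insert 55 → {55, 42, 23, 20}
extract-max → 55; now {42, 23, 20}
extract-max → 42; now {23, 20}
extract-max → 23; now {20}
insert 50 → {50, 20}
extract-max → 50; now {20}
extract-max → 20; now {}
insert 53 → {53}
extract-max → 53; now {}
insert 35 → {35}

38, 30, 18, 39, 55, 42, 23, 50, 20, 53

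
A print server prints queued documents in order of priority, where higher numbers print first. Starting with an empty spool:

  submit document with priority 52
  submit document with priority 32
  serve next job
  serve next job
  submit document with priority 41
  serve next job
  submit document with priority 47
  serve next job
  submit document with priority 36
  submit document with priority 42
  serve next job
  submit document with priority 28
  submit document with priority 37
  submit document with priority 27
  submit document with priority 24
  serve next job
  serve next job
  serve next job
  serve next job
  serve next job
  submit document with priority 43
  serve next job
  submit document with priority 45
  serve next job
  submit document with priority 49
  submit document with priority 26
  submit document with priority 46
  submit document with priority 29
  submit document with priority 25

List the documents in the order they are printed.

52 → 32 → 41 → 47 → 42 → 37 → 36 → 28 → 27 → 24 → 43 → 45

insert 52 → {52}
insert 32 → {52, 32}
serve next job → 52; now {32}
serve next job → 32; now {}
insert 41 → {41}
serve next job → 41; now {}
insert 47 → {47}
serve next job → 47; now {}
insert 36 → {36}
insert 42 → {42, 36}
serve next job → 42; now {36}
insert 28 → {36, 28}
insert 37 → {37, 36, 28}
insert 27 → {37, 36, 28, 27}
insert 24 → {37, 36, 28, 27, 24}
serve next job → 37; now {36, 28, 27, 24}
serve next job → 36; now {28, 27, 24}
serve next job → 28; now {27, 24}
serve next job → 27; now {24}
serve next job → 24; now {}
insert 43 → {43}
serve next job → 43; now {}
insert 45 → {45}
serve next job → 45; now {}
insert 49 → {49}
insert 26 → {49, 26}
insert 46 → {49, 46, 26}
insert 29 → {49, 46, 29, 26}
insert 25 → {49, 46, 29, 26, 25}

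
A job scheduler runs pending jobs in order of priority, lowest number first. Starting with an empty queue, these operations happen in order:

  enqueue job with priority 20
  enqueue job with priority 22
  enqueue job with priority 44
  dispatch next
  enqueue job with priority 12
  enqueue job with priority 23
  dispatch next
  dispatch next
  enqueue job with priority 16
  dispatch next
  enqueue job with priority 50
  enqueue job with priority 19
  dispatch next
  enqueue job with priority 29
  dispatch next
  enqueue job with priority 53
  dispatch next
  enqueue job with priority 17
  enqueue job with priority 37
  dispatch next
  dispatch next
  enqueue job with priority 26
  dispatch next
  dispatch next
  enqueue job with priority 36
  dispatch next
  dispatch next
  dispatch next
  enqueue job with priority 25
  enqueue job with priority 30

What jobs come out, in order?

20 → 12 → 22 → 16 → 19 → 23 → 29 → 17 → 37 → 26 → 44 → 36 → 50 → 53

insert 20 → {20}
insert 22 → {20, 22}
insert 44 → {20, 22, 44}
dispatch next → 20; now {22, 44}
insert 12 → {12, 22, 44}
insert 23 → {12, 22, 23, 44}
dispatch next → 12; now {22, 23, 44}
dispatch next → 22; now {23, 44}
insert 16 → {16, 23, 44}
dispatch next → 16; now {23, 44}
insert 50 → {23, 44, 50}
insert 19 → {19, 23, 44, 50}
dispatch next → 19; now {23, 44, 50}
insert 29 → {23, 29, 44, 50}
dispatch next → 23; now {29, 44, 50}
insert 53 → {29, 44, 50, 53}
dispatch next → 29; now {44, 50, 53}
insert 17 → {17, 44, 50, 53}
insert 37 → {17, 37, 44, 50, 53}
dispatch next → 17; now {37, 44, 50, 53}
dispatch next → 37; now {44, 50, 53}
insert 26 → {26, 44, 50, 53}
dispatch next → 26; now {44, 50, 53}
dispatch next → 44; now {50, 53}
insert 36 → {36, 50, 53}
dispatch next → 36; now {50, 53}
dispatch next → 50; now {53}
dispatch next → 53; now {}
insert 25 → {25}
insert 30 → {25, 30}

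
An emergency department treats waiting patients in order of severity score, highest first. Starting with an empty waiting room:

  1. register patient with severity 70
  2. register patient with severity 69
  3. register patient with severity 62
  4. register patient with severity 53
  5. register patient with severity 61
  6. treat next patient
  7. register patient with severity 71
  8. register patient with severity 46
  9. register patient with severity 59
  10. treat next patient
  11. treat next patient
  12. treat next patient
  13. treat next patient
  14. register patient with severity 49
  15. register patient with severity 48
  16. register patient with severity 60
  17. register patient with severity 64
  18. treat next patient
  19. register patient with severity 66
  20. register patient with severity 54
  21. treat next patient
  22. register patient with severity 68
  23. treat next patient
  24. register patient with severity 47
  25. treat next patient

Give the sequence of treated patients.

insert 70 → {70}
insert 69 → {70, 69}
insert 62 → {70, 69, 62}
insert 53 → {70, 69, 62, 53}
insert 61 → {70, 69, 62, 61, 53}
treat next patient → 70; now {69, 62, 61, 53}
insert 71 → {71, 69, 62, 61, 53}
insert 46 → {71, 69, 62, 61, 53, 46}
insert 59 → {71, 69, 62, 61, 59, 53, 46}
treat next patient → 71; now {69, 62, 61, 59, 53, 46}
treat next patient → 69; now {62, 61, 59, 53, 46}
treat next patient → 62; now {61, 59, 53, 46}
treat next patient → 61; now {59, 53, 46}
insert 49 → {59, 53, 49, 46}
insert 48 → {59, 53, 49, 48, 46}
insert 60 → {60, 59, 53, 49, 48, 46}
insert 64 → {64, 60, 59, 53, 49, 48, 46}
treat next patient → 64; now {60, 59, 53, 49, 48, 46}
insert 66 → {66, 60, 59, 53, 49, 48, 46}
insert 54 → {66, 60, 59, 54, 53, 49, 48, 46}
treat next patient → 66; now {60, 59, 54, 53, 49, 48, 46}
insert 68 → {68, 60, 59, 54, 53, 49, 48, 46}
treat next patient → 68; now {60, 59, 54, 53, 49, 48, 46}
insert 47 → {60, 59, 54, 53, 49, 48, 47, 46}
treat next patient → 60; now {59, 54, 53, 49, 48, 47, 46}

[70, 71, 69, 62, 61, 64, 66, 68, 60]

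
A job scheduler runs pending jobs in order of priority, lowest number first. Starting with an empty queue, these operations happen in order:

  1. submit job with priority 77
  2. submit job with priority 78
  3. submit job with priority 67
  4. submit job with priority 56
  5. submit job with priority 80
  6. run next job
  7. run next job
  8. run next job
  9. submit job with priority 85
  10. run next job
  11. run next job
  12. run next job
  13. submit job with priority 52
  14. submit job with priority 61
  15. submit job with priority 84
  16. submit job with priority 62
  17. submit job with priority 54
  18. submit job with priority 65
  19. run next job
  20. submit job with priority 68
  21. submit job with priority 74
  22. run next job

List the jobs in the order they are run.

[56, 67, 77, 78, 80, 85, 52, 54]

insert 77 → {77}
insert 78 → {77, 78}
insert 67 → {67, 77, 78}
insert 56 → {56, 67, 77, 78}
insert 80 → {56, 67, 77, 78, 80}
run next job → 56; now {67, 77, 78, 80}
run next job → 67; now {77, 78, 80}
run next job → 77; now {78, 80}
insert 85 → {78, 80, 85}
run next job → 78; now {80, 85}
run next job → 80; now {85}
run next job → 85; now {}
insert 52 → {52}
insert 61 → {52, 61}
insert 84 → {52, 61, 84}
insert 62 → {52, 61, 62, 84}
insert 54 → {52, 54, 61, 62, 84}
insert 65 → {52, 54, 61, 62, 65, 84}
run next job → 52; now {54, 61, 62, 65, 84}
insert 68 → {54, 61, 62, 65, 68, 84}
insert 74 → {54, 61, 62, 65, 68, 74, 84}
run next job → 54; now {61, 62, 65, 68, 74, 84}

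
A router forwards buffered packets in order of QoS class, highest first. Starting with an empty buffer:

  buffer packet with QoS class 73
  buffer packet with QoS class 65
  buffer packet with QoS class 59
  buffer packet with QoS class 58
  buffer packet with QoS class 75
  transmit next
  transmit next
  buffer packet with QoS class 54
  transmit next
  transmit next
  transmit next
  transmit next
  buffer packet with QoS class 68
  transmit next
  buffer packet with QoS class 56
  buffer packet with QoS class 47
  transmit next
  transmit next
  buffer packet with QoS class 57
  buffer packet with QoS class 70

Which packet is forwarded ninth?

47

insert 73 → {73}
insert 65 → {73, 65}
insert 59 → {73, 65, 59}
insert 58 → {73, 65, 59, 58}
insert 75 → {75, 73, 65, 59, 58}
transmit next → 75; now {73, 65, 59, 58}
transmit next → 73; now {65, 59, 58}
insert 54 → {65, 59, 58, 54}
transmit next → 65; now {59, 58, 54}
transmit next → 59; now {58, 54}
transmit next → 58; now {54}
transmit next → 54; now {}
insert 68 → {68}
transmit next → 68; now {}
insert 56 → {56}
insert 47 → {56, 47}
transmit next → 56; now {47}
transmit next → 47; now {}
insert 57 → {57}
insert 70 → {70, 57}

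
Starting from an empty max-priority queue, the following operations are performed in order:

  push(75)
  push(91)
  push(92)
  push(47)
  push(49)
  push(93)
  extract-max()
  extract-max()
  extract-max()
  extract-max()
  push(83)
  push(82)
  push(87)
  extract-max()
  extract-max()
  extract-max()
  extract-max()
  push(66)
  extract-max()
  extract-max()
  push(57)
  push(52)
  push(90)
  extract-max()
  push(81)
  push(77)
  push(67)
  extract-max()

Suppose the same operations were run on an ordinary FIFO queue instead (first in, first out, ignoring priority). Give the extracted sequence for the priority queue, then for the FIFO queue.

priority queue: 93 → 92 → 91 → 75 → 87 → 83 → 82 → 49 → 66 → 47 → 90 → 81; FIFO queue: 75 → 91 → 92 → 47 → 49 → 93 → 83 → 82 → 87 → 66 → 57 → 52

insert 75 → {75}
insert 91 → {91, 75}
insert 92 → {92, 91, 75}
insert 47 → {92, 91, 75, 47}
insert 49 → {92, 91, 75, 49, 47}
insert 93 → {93, 92, 91, 75, 49, 47}
extract-max → 93; now {92, 91, 75, 49, 47}
extract-max → 92; now {91, 75, 49, 47}
extract-max → 91; now {75, 49, 47}
extract-max → 75; now {49, 47}
insert 83 → {83, 49, 47}
insert 82 → {83, 82, 49, 47}
insert 87 → {87, 83, 82, 49, 47}
extract-max → 87; now {83, 82, 49, 47}
extract-max → 83; now {82, 49, 47}
extract-max → 82; now {49, 47}
extract-max → 49; now {47}
insert 66 → {66, 47}
extract-max → 66; now {47}
extract-max → 47; now {}
insert 57 → {57}
insert 52 → {57, 52}
insert 90 → {90, 57, 52}
extract-max → 90; now {57, 52}
insert 81 → {81, 57, 52}
insert 77 → {81, 77, 57, 52}
insert 67 → {81, 77, 67, 57, 52}
extract-max → 81; now {77, 67, 57, 52}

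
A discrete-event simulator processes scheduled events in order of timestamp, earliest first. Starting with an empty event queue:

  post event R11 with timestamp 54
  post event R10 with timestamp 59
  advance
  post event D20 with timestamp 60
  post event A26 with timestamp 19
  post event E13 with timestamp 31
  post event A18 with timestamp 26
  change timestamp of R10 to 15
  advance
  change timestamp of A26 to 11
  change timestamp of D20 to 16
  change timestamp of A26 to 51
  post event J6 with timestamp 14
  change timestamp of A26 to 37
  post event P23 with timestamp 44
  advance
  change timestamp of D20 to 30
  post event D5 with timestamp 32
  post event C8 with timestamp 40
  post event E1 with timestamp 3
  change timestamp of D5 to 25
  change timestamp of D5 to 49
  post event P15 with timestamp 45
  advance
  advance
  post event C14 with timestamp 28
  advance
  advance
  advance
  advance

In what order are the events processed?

R11, R10, J6, E1, A18, C14, D20, E13, A26

add R11 (timestamp 54) → {R11:54}
add R10 (timestamp 59) → {R11:54, R10:59}
advance → R11; now {R10:59}
add D20 (timestamp 60) → {R10:59, D20:60}
add A26 (timestamp 19) → {A26:19, R10:59, D20:60}
add E13 (timestamp 31) → {A26:19, E13:31, R10:59, D20:60}
add A18 (timestamp 26) → {A26:19, A18:26, E13:31, R10:59, D20:60}
update R10 to timestamp 15 → {R10:15, A26:19, A18:26, E13:31, D20:60}
advance → R10; now {A26:19, A18:26, E13:31, D20:60}
update A26 to timestamp 11 → {A26:11, A18:26, E13:31, D20:60}
update D20 to timestamp 16 → {A26:11, D20:16, A18:26, E13:31}
update A26 to timestamp 51 → {D20:16, A18:26, E13:31, A26:51}
add J6 (timestamp 14) → {J6:14, D20:16, A18:26, E13:31, A26:51}
update A26 to timestamp 37 → {J6:14, D20:16, A18:26, E13:31, A26:37}
add P23 (timestamp 44) → {J6:14, D20:16, A18:26, E13:31, A26:37, P23:44}
advance → J6; now {D20:16, A18:26, E13:31, A26:37, P23:44}
update D20 to timestamp 30 → {A18:26, D20:30, E13:31, A26:37, P23:44}
add D5 (timestamp 32) → {A18:26, D20:30, E13:31, D5:32, A26:37, P23:44}
add C8 (timestamp 40) → {A18:26, D20:30, E13:31, D5:32, A26:37, C8:40, P23:44}
add E1 (timestamp 3) → {E1:3, A18:26, D20:30, E13:31, D5:32, A26:37, C8:40, P23:44}
update D5 to timestamp 25 → {E1:3, D5:25, A18:26, D20:30, E13:31, A26:37, C8:40, P23:44}
update D5 to timestamp 49 → {E1:3, A18:26, D20:30, E13:31, A26:37, C8:40, P23:44, D5:49}
add P15 (timestamp 45) → {E1:3, A18:26, D20:30, E13:31, A26:37, C8:40, P23:44, P15:45, D5:49}
advance → E1; now {A18:26, D20:30, E13:31, A26:37, C8:40, P23:44, P15:45, D5:49}
advance → A18; now {D20:30, E13:31, A26:37, C8:40, P23:44, P15:45, D5:49}
add C14 (timestamp 28) → {C14:28, D20:30, E13:31, A26:37, C8:40, P23:44, P15:45, D5:49}
advance → C14; now {D20:30, E13:31, A26:37, C8:40, P23:44, P15:45, D5:49}
advance → D20; now {E13:31, A26:37, C8:40, P23:44, P15:45, D5:49}
advance → E13; now {A26:37, C8:40, P23:44, P15:45, D5:49}
advance → A26; now {C8:40, P23:44, P15:45, D5:49}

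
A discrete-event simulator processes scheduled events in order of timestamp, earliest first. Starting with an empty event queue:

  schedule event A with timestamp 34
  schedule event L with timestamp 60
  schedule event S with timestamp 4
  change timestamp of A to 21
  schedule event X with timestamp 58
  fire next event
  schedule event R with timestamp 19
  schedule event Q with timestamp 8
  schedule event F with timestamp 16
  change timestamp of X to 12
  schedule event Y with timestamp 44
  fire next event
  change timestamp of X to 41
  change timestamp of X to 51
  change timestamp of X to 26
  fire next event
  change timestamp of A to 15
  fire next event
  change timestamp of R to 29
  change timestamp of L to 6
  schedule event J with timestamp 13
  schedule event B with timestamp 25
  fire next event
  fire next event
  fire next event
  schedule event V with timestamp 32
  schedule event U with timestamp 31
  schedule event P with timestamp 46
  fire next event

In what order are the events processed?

S, Q, F, A, L, J, B, X

add A (timestamp 34) → {A:34}
add L (timestamp 60) → {A:34, L:60}
add S (timestamp 4) → {S:4, A:34, L:60}
update A to timestamp 21 → {S:4, A:21, L:60}
add X (timestamp 58) → {S:4, A:21, X:58, L:60}
fire next event → S; now {A:21, X:58, L:60}
add R (timestamp 19) → {R:19, A:21, X:58, L:60}
add Q (timestamp 8) → {Q:8, R:19, A:21, X:58, L:60}
add F (timestamp 16) → {Q:8, F:16, R:19, A:21, X:58, L:60}
update X to timestamp 12 → {Q:8, X:12, F:16, R:19, A:21, L:60}
add Y (timestamp 44) → {Q:8, X:12, F:16, R:19, A:21, Y:44, L:60}
fire next event → Q; now {X:12, F:16, R:19, A:21, Y:44, L:60}
update X to timestamp 41 → {F:16, R:19, A:21, X:41, Y:44, L:60}
update X to timestamp 51 → {F:16, R:19, A:21, Y:44, X:51, L:60}
update X to timestamp 26 → {F:16, R:19, A:21, X:26, Y:44, L:60}
fire next event → F; now {R:19, A:21, X:26, Y:44, L:60}
update A to timestamp 15 → {A:15, R:19, X:26, Y:44, L:60}
fire next event → A; now {R:19, X:26, Y:44, L:60}
update R to timestamp 29 → {X:26, R:29, Y:44, L:60}
update L to timestamp 6 → {L:6, X:26, R:29, Y:44}
add J (timestamp 13) → {L:6, J:13, X:26, R:29, Y:44}
add B (timestamp 25) → {L:6, J:13, B:25, X:26, R:29, Y:44}
fire next event → L; now {J:13, B:25, X:26, R:29, Y:44}
fire next event → J; now {B:25, X:26, R:29, Y:44}
fire next event → B; now {X:26, R:29, Y:44}
add V (timestamp 32) → {X:26, R:29, V:32, Y:44}
add U (timestamp 31) → {X:26, R:29, U:31, V:32, Y:44}
add P (timestamp 46) → {X:26, R:29, U:31, V:32, Y:44, P:46}
fire next event → X; now {R:29, U:31, V:32, Y:44, P:46}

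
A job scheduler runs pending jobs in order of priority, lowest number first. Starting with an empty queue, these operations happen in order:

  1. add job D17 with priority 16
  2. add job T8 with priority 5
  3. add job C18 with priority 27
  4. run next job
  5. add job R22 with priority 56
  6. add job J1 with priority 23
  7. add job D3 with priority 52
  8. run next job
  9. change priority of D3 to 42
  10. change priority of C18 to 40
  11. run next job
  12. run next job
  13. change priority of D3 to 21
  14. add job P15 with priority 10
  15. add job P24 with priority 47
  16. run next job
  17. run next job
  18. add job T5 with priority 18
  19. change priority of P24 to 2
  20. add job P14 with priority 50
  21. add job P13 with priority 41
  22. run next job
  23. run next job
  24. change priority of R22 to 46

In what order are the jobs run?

add D17 (priority 16) → {D17:16}
add T8 (priority 5) → {T8:5, D17:16}
add C18 (priority 27) → {T8:5, D17:16, C18:27}
run next job → T8; now {D17:16, C18:27}
add R22 (priority 56) → {D17:16, C18:27, R22:56}
add J1 (priority 23) → {D17:16, J1:23, C18:27, R22:56}
add D3 (priority 52) → {D17:16, J1:23, C18:27, D3:52, R22:56}
run next job → D17; now {J1:23, C18:27, D3:52, R22:56}
update D3 to priority 42 → {J1:23, C18:27, D3:42, R22:56}
update C18 to priority 40 → {J1:23, C18:40, D3:42, R22:56}
run next job → J1; now {C18:40, D3:42, R22:56}
run next job → C18; now {D3:42, R22:56}
update D3 to priority 21 → {D3:21, R22:56}
add P15 (priority 10) → {P15:10, D3:21, R22:56}
add P24 (priority 47) → {P15:10, D3:21, P24:47, R22:56}
run next job → P15; now {D3:21, P24:47, R22:56}
run next job → D3; now {P24:47, R22:56}
add T5 (priority 18) → {T5:18, P24:47, R22:56}
update P24 to priority 2 → {P24:2, T5:18, R22:56}
add P14 (priority 50) → {P24:2, T5:18, P14:50, R22:56}
add P13 (priority 41) → {P24:2, T5:18, P13:41, P14:50, R22:56}
run next job → P24; now {T5:18, P13:41, P14:50, R22:56}
run next job → T5; now {P13:41, P14:50, R22:56}
update R22 to priority 46 → {P13:41, R22:46, P14:50}

T8 → D17 → J1 → C18 → P15 → D3 → P24 → T5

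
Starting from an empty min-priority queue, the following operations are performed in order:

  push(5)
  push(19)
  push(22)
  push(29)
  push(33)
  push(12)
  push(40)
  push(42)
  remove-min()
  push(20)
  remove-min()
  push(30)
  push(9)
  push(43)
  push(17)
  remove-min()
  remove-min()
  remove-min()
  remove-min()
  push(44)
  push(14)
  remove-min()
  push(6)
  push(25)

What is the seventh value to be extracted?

insert 5 → {5}
insert 19 → {5, 19}
insert 22 → {5, 19, 22}
insert 29 → {5, 19, 22, 29}
insert 33 → {5, 19, 22, 29, 33}
insert 12 → {5, 12, 19, 22, 29, 33}
insert 40 → {5, 12, 19, 22, 29, 33, 40}
insert 42 → {5, 12, 19, 22, 29, 33, 40, 42}
remove-min → 5; now {12, 19, 22, 29, 33, 40, 42}
insert 20 → {12, 19, 20, 22, 29, 33, 40, 42}
remove-min → 12; now {19, 20, 22, 29, 33, 40, 42}
insert 30 → {19, 20, 22, 29, 30, 33, 40, 42}
insert 9 → {9, 19, 20, 22, 29, 30, 33, 40, 42}
insert 43 → {9, 19, 20, 22, 29, 30, 33, 40, 42, 43}
insert 17 → {9, 17, 19, 20, 22, 29, 30, 33, 40, 42, 43}
remove-min → 9; now {17, 19, 20, 22, 29, 30, 33, 40, 42, 43}
remove-min → 17; now {19, 20, 22, 29, 30, 33, 40, 42, 43}
remove-min → 19; now {20, 22, 29, 30, 33, 40, 42, 43}
remove-min → 20; now {22, 29, 30, 33, 40, 42, 43}
insert 44 → {22, 29, 30, 33, 40, 42, 43, 44}
insert 14 → {14, 22, 29, 30, 33, 40, 42, 43, 44}
remove-min → 14; now {22, 29, 30, 33, 40, 42, 43, 44}
insert 6 → {6, 22, 29, 30, 33, 40, 42, 43, 44}
insert 25 → {6, 22, 25, 29, 30, 33, 40, 42, 43, 44}

14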